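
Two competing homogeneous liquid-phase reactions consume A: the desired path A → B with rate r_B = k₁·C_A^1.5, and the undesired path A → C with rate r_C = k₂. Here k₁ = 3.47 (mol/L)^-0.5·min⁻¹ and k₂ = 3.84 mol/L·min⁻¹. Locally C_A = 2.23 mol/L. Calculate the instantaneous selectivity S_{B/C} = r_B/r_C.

S_{B/C} = r_B/r_C = (k₁·C_A^1.5)/(k₂) = (k₁/k₂)·C_A^1.5.
= (3.47×2.230^1.5) / (3.84) = 11.56/3.840 = 3.01.
Since the desired path is higher order in A, keeping C_A high (PFR or concentrated feed) favours B.

3.01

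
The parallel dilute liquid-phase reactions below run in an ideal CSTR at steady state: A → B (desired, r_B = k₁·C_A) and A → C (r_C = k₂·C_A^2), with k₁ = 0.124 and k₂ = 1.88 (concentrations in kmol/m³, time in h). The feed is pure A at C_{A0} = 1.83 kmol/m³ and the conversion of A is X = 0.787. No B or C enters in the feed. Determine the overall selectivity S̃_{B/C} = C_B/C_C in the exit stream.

Exit C_A = C_{A0}(1−X) = 1.83×0.213 = 0.3898 kmol/m³.
Rates in a CSTR are evaluated at the outlet concentration: r_B = 0.124×0.3898 = 0.04833, r_C = 1.88×0.3898^2 = 0.2856.
Overall selectivity = C_B/C_C = r_Bτ/(r_Cτ) = r_B/r_C = 0.169.

0.169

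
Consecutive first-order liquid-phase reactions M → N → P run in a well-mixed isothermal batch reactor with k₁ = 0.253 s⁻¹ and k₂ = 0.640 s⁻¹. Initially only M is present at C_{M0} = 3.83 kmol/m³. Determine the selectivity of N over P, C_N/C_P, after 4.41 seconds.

Solving the coupled first-order balances gives C_N(t) = [k₁/(k₂−k₁)]·C_{M0}·(e^(−k₁t) − e^(−k₂t)).
e^(−k₁t) = e^(−0.253×4.41) = e^(−1.116) = 0.3277; e^(−k₂t) = e^(−2.822) = 0.05946.
C_N = 0.253×3.83/(0.640−0.253) × (0.3277−0.05946) = 2.504×0.2682 = 0.6716 kmol/m³.
C_M = C_{M0}e^(−k₁t) = 1.255 kmol/m³, so C_P = C_{M0}−C_M−C_N = 1.903 kmol/m³; C_N/C_P = 0.353.

0.353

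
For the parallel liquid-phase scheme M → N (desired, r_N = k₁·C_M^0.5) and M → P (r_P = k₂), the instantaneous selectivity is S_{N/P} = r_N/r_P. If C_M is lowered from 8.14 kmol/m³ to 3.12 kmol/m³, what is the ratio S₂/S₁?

0.619

S_{N/P} = (k₁/k₂)·C_M^0.5, so S₂/S₁ = (C_{M,2}/C_{M,1})^0.5.
= (3.12/8.14)^0.5 = (0.3833)^0.5 = 0.619.
Selectivity toward N falls as C_M falls — high-concentration operation is favoured.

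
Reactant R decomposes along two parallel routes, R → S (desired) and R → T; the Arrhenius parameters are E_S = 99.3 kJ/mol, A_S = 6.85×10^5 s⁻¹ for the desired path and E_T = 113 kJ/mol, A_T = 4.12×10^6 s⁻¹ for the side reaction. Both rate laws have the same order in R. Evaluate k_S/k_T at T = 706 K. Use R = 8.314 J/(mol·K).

With equal orders, S_{S/T} = k_S/k_T = (A_S/A_T)·exp[(E_T−E_S)/(RT)].
(E_T−E_S)/(RT) = (113−99.3)×10³/(8.314×706) = 13700/5870 = 2.334.
k_S/k_T = (6.85×10^5/4.12×10^6)·exp(2.334) = 0.1663 × 10.32 = 1.72.

1.72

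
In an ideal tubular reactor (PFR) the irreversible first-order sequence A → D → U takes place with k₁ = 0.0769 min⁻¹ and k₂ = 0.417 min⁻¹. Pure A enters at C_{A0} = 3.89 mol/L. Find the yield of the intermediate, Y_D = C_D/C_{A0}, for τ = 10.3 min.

For first-order series with pure A initially, C_D(τ) = k₁C_{A0}/(k₂−k₁)·(e^(−k₁τ) − e^(−k₂τ)).
e^(−k₁τ) = e^(−0.0769×10.3) = e^(−0.7921) = 0.4529; e^(−k₂τ) = e^(−4.295) = 0.01364.
C_D = 0.0769×3.89/(0.417−0.0769) × (0.4529−0.01364) = 0.8796×0.4393 = 0.3864 mol/L.
Y_D = C_D/C_{A0} = 0.3864/3.89 = 0.0993.

0.0993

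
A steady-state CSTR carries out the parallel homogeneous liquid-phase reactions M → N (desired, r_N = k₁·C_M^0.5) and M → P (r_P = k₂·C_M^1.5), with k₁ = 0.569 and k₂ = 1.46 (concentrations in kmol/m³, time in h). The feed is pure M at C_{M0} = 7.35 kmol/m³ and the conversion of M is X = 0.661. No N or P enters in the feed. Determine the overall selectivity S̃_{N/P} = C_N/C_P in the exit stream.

Exit C_M = C_{M0}(1−X) = 7.35×0.339 = 2.492 kmol/m³.
Rates in a CSTR are evaluated at the outlet concentration: r_N = 0.569×2.492^0.5 = 0.8982, r_P = 1.46×2.492^1.5 = 5.742.
Overall selectivity = C_N/C_P = r_Nτ/(r_Pτ) = r_N/r_P = 0.156.

0.156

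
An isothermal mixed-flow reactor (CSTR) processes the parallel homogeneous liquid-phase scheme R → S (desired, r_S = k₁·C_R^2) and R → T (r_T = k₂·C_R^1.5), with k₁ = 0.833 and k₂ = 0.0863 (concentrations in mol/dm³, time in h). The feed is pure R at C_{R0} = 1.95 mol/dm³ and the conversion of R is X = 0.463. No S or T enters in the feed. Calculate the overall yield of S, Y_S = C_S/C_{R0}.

0.420

Exit C_R = C_{R0}(1−X) = 1.95×0.537 = 1.047 mol/dm³.
Rates in a CSTR are evaluated at the outlet concentration: r_S = 0.833×1.047^2 = 0.9134, r_T = 0.0863×1.047^1.5 = 0.09247.
Fraction of consumed R going to S: r_S/(r_S+r_T) = 0.9081.
C_S = 0.9081·C_{R0}·X = 0.9081×1.95×0.463 = 0.820 mol/dm³; Y_S = C_S/C_{R0} = 0.420.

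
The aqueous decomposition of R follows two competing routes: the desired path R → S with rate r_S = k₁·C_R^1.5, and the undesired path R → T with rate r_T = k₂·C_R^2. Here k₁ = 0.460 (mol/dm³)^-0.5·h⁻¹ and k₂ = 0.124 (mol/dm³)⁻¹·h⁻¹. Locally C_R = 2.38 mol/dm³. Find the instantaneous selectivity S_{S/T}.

S_{S/T} = r_S/r_T = (k₁·C_R^1.5)/(k₂·C_R^2) = (k₁/k₂)·C_R^-0.5.
= (0.460×2.380^1.5) / (0.124×2.380^2) = 1.689/0.7024 = 2.40.

2.40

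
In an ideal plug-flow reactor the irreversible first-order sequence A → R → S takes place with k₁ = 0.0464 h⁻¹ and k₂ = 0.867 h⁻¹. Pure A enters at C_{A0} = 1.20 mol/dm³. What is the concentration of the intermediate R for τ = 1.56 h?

0.0456 mol/dm³

The intermediate concentration in a first-order A→B→C sequence is C_R = k₁C_{A0}(e^(−k₁τ) − e^(−k₂τ))/(k₂−k₁).
e^(−k₁τ) = e^(−0.0464×1.56) = e^(−0.07238) = 0.9302; e^(−k₂τ) = e^(−1.353) = 0.2586.
C_R = 0.0464×1.20/(0.867−0.0464) × (0.9302−0.2586) = 0.06785×0.6716 = 0.04557 mol/dm³.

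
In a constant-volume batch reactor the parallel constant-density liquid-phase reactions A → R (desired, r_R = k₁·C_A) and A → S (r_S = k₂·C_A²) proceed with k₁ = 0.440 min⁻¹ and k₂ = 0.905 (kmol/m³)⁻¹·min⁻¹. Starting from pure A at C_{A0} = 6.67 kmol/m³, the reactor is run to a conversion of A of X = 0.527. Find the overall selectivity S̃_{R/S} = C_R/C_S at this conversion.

C_A = C_{A0}(1−X) = 3.155 kmol/m³.
Along a PFR/batch, dC_R/dC_A = −r_R/(r_R+r_S) = −k₁/(k₁+k₂·C_A).
Integrating from C_{A0} to C_A: C_R = (0.440/0.905)·ln[(0.440+0.905·6.67)/(0.440+0.905·3.15)] = 0.4862·ln(6.476/3.295) = 0.3285 kmol/m³.
C_S = (C_{A0}−C_A)−C_R = 3.187 kmol/m³; S̃_{R/S} = 0.3285/3.187 = 0.103.

0.103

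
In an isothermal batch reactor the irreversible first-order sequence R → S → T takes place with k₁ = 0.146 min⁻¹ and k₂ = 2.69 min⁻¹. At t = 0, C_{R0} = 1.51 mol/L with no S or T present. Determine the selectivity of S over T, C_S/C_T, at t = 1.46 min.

0.308

For first-order series with pure R initially, C_S(t) = k₁C_{R0}/(k₂−k₁)·(e^(−k₁t) − e^(−k₂t)).
e^(−k₁t) = e^(−0.146×1.46) = e^(−0.2132) = 0.8080; e^(−k₂t) = e^(−3.927) = 0.01969.
C_S = 0.146×1.51/(2.69−0.146) × (0.8080−0.01969) = 0.08666×0.7883 = 0.06832 mol/L.
C_R = C_{R0}e^(−k₁t) = 1.220 mol/L, so C_T = C_{R0}−C_R−C_S = 0.2216 mol/L; C_S/C_T = 0.308.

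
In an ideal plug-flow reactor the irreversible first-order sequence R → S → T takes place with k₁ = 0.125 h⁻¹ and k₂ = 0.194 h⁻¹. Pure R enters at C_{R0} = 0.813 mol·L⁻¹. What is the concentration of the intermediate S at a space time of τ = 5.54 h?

The intermediate concentration in a first-order A→B→C sequence is C_S = k₁C_{R0}(e^(−k₁τ) − e^(−k₂τ))/(k₂−k₁).
e^(−k₁τ) = e^(−0.125×5.54) = e^(−0.6925) = 0.5003; e^(−k₂τ) = e^(−1.075) = 0.3414.
C_S = 0.125×0.813/(0.194−0.125) × (0.5003−0.3414) = 1.473×0.1589 = 0.2341 mol·L⁻¹.

0.234 mol·L⁻¹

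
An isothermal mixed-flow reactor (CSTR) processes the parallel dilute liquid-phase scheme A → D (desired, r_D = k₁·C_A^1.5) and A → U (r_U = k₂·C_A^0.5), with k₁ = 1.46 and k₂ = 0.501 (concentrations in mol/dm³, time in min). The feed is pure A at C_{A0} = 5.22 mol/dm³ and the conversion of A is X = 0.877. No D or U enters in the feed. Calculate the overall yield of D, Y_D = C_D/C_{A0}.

Exit C_A = C_{A0}(1−X) = 5.22×0.123 = 0.6421 mol/dm³.
A CSTR operates uniformly at the exit composition, giving r_D = 0.7511 and r_U = 0.4014 (each k·C_A^n at C_A = 0.6421).
Fraction of consumed A going to D: r_D/(r_D+r_U) = 0.6517.
C_D = 0.6517·C_{A0}·X = 0.6517×5.22×0.877 = 2.98 mol/dm³; Y_D = C_D/C_{A0} = 0.572.

0.572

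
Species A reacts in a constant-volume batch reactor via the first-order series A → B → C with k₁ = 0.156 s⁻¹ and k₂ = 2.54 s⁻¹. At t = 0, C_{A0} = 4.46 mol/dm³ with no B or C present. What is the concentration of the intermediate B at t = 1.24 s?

0.228 mol/dm³

The intermediate concentration in a first-order A→B→C sequence is C_B = k₁C_{A0}(e^(−k₁t) − e^(−k₂t))/(k₂−k₁).
e^(−k₁t) = e^(−0.156×1.24) = e^(−0.1934) = 0.8241; e^(−k₂t) = e^(−3.150) = 0.04287.
C_B = 0.156×4.46/(2.54−0.156) × (0.8241−0.04287) = 0.2918×0.7813 = 0.2280 mol/dm³.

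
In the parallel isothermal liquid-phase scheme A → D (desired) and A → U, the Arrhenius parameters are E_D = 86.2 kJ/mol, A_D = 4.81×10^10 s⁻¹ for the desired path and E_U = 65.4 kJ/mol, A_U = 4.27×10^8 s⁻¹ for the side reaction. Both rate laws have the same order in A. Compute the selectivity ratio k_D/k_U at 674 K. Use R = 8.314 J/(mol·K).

With equal orders, S_{D/U} = k_D/k_U = (A_D/A_U)·exp[(E_U−E_D)/(RT)].
(E_U−E_D)/(RT) = (65.4−86.2)×10³/(8.314×674) = -20800/5604 = -3.712.
k_D/k_U = (4.81×10^10/4.27×10^8)·exp(-3.712) = 112.6 × 0.02443 = 2.75.
Since E_D > E_U, raising the temperature improves selectivity toward D.

2.75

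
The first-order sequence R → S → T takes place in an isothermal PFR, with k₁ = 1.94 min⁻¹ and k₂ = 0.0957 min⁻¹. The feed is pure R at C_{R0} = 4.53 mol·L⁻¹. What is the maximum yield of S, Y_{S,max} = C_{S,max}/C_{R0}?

At the optimum, C_{S,max}/C_{R0} = (k₁/k₂)^[k₂/(k₂−k₁)].
= (1.94/0.0957)^(0.0957/(0.0957−1.94)) = (20.27)^(-0.05189) = 0.8554.

0.855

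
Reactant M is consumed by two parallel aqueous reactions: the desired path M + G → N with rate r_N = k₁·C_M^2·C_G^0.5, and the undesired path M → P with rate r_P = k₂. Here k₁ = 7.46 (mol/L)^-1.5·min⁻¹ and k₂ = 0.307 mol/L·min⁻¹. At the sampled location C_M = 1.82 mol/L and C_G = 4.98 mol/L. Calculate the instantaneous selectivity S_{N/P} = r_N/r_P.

S_{N/P} = r_N/r_P = (k₁·C_M^2·C_G^0.5)/(k₂) = (k₁/k₂)·C_M^2·C_G^0.5.
= (7.46×1.820^2×4.980^0.5) / (0.307) = 55.14/0.3070 = 180.

180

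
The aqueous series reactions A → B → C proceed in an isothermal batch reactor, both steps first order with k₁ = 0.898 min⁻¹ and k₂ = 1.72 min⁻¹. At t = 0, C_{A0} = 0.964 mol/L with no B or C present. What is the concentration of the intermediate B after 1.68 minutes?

0.174 mol/L

The intermediate concentration in a first-order A→B→C sequence is C_B = k₁C_{A0}(e^(−k₁t) − e^(−k₂t))/(k₂−k₁).
e^(−k₁t) = e^(−0.898×1.68) = e^(−1.509) = 0.2212; e^(−k₂t) = e^(−2.890) = 0.05560.
C_B = 0.898×0.964/(1.72−0.898) × (0.2212−0.05560) = 1.053×0.1656 = 0.1744 mol/L.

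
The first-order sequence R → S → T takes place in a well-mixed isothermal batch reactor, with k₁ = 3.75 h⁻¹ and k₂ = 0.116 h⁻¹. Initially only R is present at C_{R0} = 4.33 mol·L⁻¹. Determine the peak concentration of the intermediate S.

Evaluating C_S at t_opt = ln(k₂/k₁)/(k₂−k₁) gives C_{S,max}/C_{R0} = (k₁/k₂)^[k₂/(k₂−k₁)].
= (3.75/0.116)^(0.116/(0.116−3.75)) = (32.33)^(-0.03192) = 0.8950.
C_{S,max} = 0.8950×4.33 = 3.88 mol·L⁻¹.

3.88 mol·L⁻¹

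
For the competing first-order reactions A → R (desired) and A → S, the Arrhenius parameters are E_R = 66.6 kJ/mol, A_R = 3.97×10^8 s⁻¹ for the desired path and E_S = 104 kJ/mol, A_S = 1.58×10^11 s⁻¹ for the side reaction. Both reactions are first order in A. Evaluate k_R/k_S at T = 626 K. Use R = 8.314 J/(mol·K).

With equal orders, S_{R/S} = k_R/k_S = (A_R/A_S)·exp[(E_S−E_R)/(RT)].
(E_S−E_R)/(RT) = (104−66.6)×10³/(8.314×626) = 37400/5205 = 7.186.
k_R/k_S = (3.97×10^8/1.58×10^11)·exp(7.186) = 0.002513 × 1321 = 3.32.

3.32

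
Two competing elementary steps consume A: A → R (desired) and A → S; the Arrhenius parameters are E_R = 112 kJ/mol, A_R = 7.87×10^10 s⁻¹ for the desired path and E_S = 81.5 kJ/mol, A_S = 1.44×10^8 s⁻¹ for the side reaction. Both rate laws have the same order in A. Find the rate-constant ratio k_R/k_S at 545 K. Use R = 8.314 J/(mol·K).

Since both paths have the same order in A, the concentration cancels and S_{R/S} = k_R/k_S = (A_R/A_S)·exp[(E_S−E_R)/(RT)].
(E_S−E_R)/(RT) = (81.5−112)×10³/(8.314×545) = -30500/4531 = -6.731.
k_R/k_S = (7.87×10^10/1.44×10^8)·exp(-6.731) = 546.5 × 0.001193 = 0.652.

0.652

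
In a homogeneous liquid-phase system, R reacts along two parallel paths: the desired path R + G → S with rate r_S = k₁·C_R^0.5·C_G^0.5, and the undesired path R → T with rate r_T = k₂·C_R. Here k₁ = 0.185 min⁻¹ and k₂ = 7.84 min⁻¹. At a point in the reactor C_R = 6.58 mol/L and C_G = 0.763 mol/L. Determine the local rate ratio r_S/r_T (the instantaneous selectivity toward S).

S_{S/T} = r_S/r_T = (k₁·C_R^0.5·C_G^0.5)/(k₂·C_R) = (k₁/k₂)·C_R^-0.5·C_G^0.5.
= (0.185×6.580^0.5×0.7630^0.5) / (7.84×6.580) = 0.4145/51.59 = 0.00804.
The undesired path is higher order in R, so low C_R (CSTR or dilute feed) favours S.

0.00804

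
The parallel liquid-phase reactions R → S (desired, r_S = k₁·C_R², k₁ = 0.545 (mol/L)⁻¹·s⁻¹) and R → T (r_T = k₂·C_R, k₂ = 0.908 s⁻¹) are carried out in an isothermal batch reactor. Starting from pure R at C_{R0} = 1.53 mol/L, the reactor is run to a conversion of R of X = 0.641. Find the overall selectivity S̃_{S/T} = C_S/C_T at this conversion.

C_R = C_{R0}(1−X) = 0.5493 mol/L.
Along a PFR/batch, dC_T/dC_R = −r_T/(r_S+r_T) = −k₂/(k₂+k₁·C_R).
Integrating from C_{R0} to C_R: C_T = (0.908/0.545)·ln[(0.908+0.545·1.53)/(0.908+0.545·0.549)] = 1.666·ln(1.742/1.207) = 0.6106 mol/L.
Then C_S = (C_{R0}−C_R) − C_T = 0.9807 − 0.6106 = 0.3701 mol/L.
S̃_{S/T} = C_S/C_T = 0.3701/0.6106 = 0.606.

0.606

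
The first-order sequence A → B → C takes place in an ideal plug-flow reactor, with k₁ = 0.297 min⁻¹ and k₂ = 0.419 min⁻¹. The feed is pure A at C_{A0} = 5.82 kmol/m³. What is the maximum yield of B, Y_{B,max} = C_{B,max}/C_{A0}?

At the optimum, C_{B,max}/C_{A0} = (k₁/k₂)^[k₂/(k₂−k₁)].
= (0.297/0.419)^(0.419/(0.419−0.297)) = (0.7088)^(3.434) = 0.3067.

0.307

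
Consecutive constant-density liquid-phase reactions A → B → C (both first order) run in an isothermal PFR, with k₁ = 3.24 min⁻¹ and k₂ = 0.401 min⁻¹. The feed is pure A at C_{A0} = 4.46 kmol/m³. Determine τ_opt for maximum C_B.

The intermediate peaks when r₁ = r₂, i.e. k₁e^(−k₁τ) = k₂e^(−k₂τ), giving τ_opt = ln(k₂/k₁)/(k₂−k₁).
= ln(0.401/3.24)/(0.401−3.24) = ln(0.1238)/-2.839 = -2.089/-2.839 = 0.736 min.

0.736 min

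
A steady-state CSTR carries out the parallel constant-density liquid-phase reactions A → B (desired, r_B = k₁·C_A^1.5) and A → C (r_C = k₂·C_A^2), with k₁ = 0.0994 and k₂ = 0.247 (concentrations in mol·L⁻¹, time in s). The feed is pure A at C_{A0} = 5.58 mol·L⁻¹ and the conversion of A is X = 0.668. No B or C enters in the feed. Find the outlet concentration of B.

Exit C_A = C_{A0}(1−X) = 5.58×0.332 = 1.853 mol·L⁻¹.
A CSTR operates uniformly at the exit composition, giving r_B = 0.2506 and r_C = 0.8477 (each k·C_A^n at C_A = 1.853).
Fraction of consumed A going to B: r_B/(r_B+r_C) = 0.2282.
C_B = 0.2282·C_{A0}·X = 0.2282×5.58×0.668 = 0.851 mol·L⁻¹.

0.851 mol·L⁻¹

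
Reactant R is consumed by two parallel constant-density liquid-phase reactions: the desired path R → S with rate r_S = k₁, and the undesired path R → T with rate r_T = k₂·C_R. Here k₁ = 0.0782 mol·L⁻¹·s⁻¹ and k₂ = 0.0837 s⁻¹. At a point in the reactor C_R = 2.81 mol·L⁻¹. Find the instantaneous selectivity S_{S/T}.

0.332

S_{S/T} = r_S/r_T = (k₁)/(k₂·C_R) = (k₁/k₂)·C_R⁻¹.
= (0.0782) / (0.0837×2.810) = 0.07820/0.2352 = 0.332.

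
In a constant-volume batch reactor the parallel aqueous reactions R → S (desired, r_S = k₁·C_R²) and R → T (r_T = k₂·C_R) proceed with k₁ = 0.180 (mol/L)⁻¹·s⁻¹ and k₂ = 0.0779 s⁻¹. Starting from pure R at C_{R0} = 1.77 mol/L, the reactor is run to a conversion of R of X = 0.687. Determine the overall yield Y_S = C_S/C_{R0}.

0.491

C_R = C_{R0}(1−X) = 0.5540 mol/L.
Along a PFR/batch, dC_T/dC_R = −r_T/(r_S+r_T) = −k₂/(k₂+k₁·C_R).
Integrating from C_{R0} to C_R: C_T = (0.0779/0.180)·ln[(0.0779+0.180·1.77)/(0.0779+0.180·0.554)] = 0.4328·ln(0.3965/0.1776) = 0.3475 mol/L.
Then C_S = (C_{R0}−C_R) − C_T = 1.216 − 0.3475 = 0.8685 mol/L.
Y_S = C_S/C_{R0} = 0.8685/1.77 = 0.491.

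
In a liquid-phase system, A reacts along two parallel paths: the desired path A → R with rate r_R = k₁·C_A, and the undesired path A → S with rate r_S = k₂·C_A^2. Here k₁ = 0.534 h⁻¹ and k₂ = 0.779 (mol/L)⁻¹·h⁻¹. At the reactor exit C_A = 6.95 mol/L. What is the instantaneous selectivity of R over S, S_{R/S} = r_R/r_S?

0.0986

S_{R/S} = r_R/r_S = (k₁·C_A)/(k₂·C_A^2) = (k₁/k₂)·C_A⁻¹.
= (0.534×6.950) / (0.779×6.950^2) = 3.711/37.63 = 0.0986.
The undesired path is higher order in A, so low C_A (CSTR or dilute feed) favours R.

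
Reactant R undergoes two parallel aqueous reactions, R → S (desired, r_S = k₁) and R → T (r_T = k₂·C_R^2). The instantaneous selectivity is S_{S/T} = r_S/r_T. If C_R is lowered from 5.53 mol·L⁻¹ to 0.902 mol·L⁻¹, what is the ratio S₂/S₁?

S_{S/T} = (k₁/k₂)·C_R^-2, so S₂/S₁ = (C_{R,2}/C_{R,1})^-2.
= (0.902/5.53)^(-2) = (0.1631)^(-2) = 37.6.

37.6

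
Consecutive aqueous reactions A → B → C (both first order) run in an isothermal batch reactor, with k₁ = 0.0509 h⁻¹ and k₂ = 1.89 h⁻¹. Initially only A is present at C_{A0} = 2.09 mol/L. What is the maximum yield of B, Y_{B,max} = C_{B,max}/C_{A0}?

0.0244

Evaluating C_B at t_opt = ln(k₂/k₁)/(k₂−k₁) gives C_{B,max}/C_{A0} = (k₁/k₂)^[k₂/(k₂−k₁)].
= (0.0509/1.89)^(1.89/(1.89−0.0509)) = (0.02693)^(1.028) = 0.02437.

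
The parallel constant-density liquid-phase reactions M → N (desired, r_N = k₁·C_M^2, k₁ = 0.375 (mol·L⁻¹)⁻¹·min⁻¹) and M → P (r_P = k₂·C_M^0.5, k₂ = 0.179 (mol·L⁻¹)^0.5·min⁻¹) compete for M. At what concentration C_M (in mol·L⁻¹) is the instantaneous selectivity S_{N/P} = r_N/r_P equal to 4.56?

1.68 mol·L⁻¹

S_{N/P} = (k₁/k₂)·C_M^1.5 ⇒ C_M = (S·k₂/k₁)^(1/1.5).
= (4.56×0.179/0.375)^(0.6667) = (2.177)^(0.6667) = 1.68 mol·L⁻¹.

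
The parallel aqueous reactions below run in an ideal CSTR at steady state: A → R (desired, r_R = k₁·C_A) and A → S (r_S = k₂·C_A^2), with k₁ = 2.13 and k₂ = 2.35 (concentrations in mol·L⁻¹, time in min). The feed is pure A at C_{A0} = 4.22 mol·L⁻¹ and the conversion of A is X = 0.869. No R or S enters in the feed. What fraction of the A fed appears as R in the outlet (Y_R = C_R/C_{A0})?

0.540

Exit C_A = C_{A0}(1−X) = 4.22×0.131 = 0.5528 mol·L⁻¹.
Rates in a CSTR are evaluated at the outlet concentration: r_R = 2.13×0.5528 = 1.178, r_S = 2.35×0.5528^2 = 0.7182.
Fraction of consumed A going to R: r_R/(r_R+r_S) = 0.6211.
C_R = 0.6211·C_{A0}·X = 0.6211×4.22×0.869 = 2.28 mol·L⁻¹; Y_R = C_R/C_{A0} = 0.540.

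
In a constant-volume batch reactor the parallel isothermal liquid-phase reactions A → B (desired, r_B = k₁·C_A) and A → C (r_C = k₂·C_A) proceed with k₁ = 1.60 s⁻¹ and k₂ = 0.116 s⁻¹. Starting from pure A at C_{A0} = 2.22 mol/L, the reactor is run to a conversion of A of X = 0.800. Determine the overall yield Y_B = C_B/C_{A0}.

C_A = C_{A0}(1−X) = 0.4440 mol/L.
Both paths are first order in A, so the instantaneous fraction to B is constant: dC_B/d(−C_A) = k₁/(k₁+k₂) = 0.9324.
C_B = 0.9324·(C_{A0}−C_A) = 0.9324×1.776 = 1.66 mol/L.
Y_B = C_B/C_{A0} = 1.656/2.22 = 0.746.

0.746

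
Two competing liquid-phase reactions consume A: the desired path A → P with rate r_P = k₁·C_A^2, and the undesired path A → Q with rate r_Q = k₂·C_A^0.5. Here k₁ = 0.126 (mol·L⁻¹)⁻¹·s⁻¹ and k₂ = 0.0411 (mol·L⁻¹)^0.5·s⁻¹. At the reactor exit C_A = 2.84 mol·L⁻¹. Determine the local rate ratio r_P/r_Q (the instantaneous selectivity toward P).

14.7

S_{P/Q} = r_P/r_Q = (k₁·C_A^2)/(k₂·C_A^0.5) = (k₁/k₂)·C_A^1.5.
= (0.126×2.840^2) / (0.0411×2.840^0.5) = 1.016/0.06926 = 14.7.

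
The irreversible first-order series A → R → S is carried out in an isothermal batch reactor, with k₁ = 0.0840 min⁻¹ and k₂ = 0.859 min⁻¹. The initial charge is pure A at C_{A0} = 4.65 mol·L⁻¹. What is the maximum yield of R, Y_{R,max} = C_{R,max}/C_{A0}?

0.0760

Evaluating C_R at t_opt = ln(k₂/k₁)/(k₂−k₁) gives C_{R,max}/C_{A0} = (k₁/k₂)^[k₂/(k₂−k₁)].
= (0.0840/0.859)^(0.859/(0.859−0.0840)) = (0.09779)^(1.108) = 0.07601.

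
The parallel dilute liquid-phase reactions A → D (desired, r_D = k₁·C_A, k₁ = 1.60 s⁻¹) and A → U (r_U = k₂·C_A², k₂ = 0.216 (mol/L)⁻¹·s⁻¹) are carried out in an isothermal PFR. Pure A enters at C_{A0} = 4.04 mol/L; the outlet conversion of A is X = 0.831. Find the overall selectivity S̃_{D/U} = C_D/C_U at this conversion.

3.27

C_A = C_{A0}(1−X) = 0.6828 mol/L.
Along a PFR/batch, dC_D/dC_A = −r_D/(r_D+r_U) = −k₁/(k₁+k₂·C_A).
Integrating from C_{A0} to C_A: C_D = (1.60/0.216)·ln[(1.60+0.216·4.04)/(1.60+0.216·0.683)] = 7.407·ln(2.473/1.747) = 2.571 mol/L.
C_U = (C_{A0}−C_A)−C_D = 0.7860 mol/L; S̃_{D/U} = 2.571/0.7860 = 3.27.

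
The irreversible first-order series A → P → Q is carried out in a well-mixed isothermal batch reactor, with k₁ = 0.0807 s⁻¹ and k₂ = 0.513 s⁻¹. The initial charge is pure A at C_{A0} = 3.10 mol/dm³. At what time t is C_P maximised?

The intermediate peaks when r₁ = r₂, i.e. k₁e^(−k₁t) = k₂e^(−k₂t), giving t_opt = ln(k₂/k₁)/(k₂−k₁).
= ln(0.513/0.0807)/(0.513−0.0807) = ln(6.357)/0.4323 = 1.850/0.4323 = 4.28 s.

4.28 s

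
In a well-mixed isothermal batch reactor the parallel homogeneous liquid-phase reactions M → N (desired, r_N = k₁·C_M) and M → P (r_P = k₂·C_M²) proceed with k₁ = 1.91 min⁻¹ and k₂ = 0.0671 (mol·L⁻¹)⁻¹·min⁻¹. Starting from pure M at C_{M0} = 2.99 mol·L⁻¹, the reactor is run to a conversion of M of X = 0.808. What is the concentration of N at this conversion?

C_M = C_{M0}(1−X) = 0.5741 mol·L⁻¹.
Along a PFR/batch, dC_N/dC_M = −r_N/(r_N+r_P) = −k₁/(k₁+k₂·C_M).
Integrating from C_{M0} to C_M: C_N = (1.91/0.0671)·ln[(1.91+0.0671·2.99)/(1.91+0.0671·0.574)] = 28.46·ln(2.111/1.949) = 2.275 mol·L⁻¹.

2.27 mol·L⁻¹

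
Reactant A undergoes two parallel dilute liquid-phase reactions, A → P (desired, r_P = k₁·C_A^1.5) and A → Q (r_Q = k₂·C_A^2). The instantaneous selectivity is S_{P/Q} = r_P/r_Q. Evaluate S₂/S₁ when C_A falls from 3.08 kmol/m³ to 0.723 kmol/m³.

S_{P/Q} = (k₁/k₂)·C_A^-0.5, so S₂/S₁ = (C_{A,2}/C_{A,1})^-0.5.
= (0.723/3.08)^(-0.5) = (0.2347)^(-0.5) = 2.06.
Selectivity toward P rises as C_A falls — low-concentration operation is favoured.

2.06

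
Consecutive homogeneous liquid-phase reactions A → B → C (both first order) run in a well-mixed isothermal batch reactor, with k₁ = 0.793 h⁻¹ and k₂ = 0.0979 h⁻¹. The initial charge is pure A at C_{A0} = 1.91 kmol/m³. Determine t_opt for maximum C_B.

Setting dC_B/dt = 0 gives t_opt = ln(k₂/k₁)/(k₂−k₁).
= ln(0.0979/0.793)/(0.0979−0.793) = ln(0.1235)/-0.6951 = -2.092/-0.6951 = 3.01 h.

3.01 h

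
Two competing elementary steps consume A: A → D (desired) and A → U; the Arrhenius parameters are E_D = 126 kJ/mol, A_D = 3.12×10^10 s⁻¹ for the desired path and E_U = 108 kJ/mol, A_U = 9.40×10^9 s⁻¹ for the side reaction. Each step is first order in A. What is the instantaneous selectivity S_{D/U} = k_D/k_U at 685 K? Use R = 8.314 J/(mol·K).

0.141

Since both paths have the same order in A, the concentration cancels and S_{D/U} = k_D/k_U = (A_D/A_U)·exp[(E_U−E_D)/(RT)].
(E_U−E_D)/(RT) = (108−126)×10³/(8.314×685) = -18000/5695 = -3.161.
k_D/k_U = (3.12×10^10/9.40×10^9)·exp(-3.161) = 3.319 × 0.04240 = 0.141.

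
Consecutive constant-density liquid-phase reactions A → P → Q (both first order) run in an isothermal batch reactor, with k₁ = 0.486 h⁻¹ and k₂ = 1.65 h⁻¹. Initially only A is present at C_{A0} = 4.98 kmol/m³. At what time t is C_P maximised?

For first-order series the maximum of C_P occurs at t_opt = ln(k₂/k₁)/(k₂−k₁).
= ln(1.65/0.486)/(1.65−0.486) = ln(3.395)/1.164 = 1.222/1.164 = 1.05 h.

1.05 h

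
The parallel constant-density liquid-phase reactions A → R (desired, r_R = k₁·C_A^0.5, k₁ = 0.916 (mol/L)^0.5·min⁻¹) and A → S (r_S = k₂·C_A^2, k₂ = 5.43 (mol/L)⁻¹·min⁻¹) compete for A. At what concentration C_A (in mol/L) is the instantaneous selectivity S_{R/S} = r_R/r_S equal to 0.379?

0.583 mol/L

S_{R/S} = (k₁/k₂)·C_A^-1.5 ⇒ C_A = (S·k₂/k₁)^(1/(-1.5)).
= (0.379×5.43/0.916)^(-0.6667) = (2.247)^(-0.6667) = 0.583 mol/L.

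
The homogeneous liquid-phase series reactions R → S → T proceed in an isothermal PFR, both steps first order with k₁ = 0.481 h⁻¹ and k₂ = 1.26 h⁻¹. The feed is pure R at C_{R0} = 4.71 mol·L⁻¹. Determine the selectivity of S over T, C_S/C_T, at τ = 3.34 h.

For first-order series with pure R initially, C_S(τ) = k₁C_{R0}/(k₂−k₁)·(e^(−k₁τ) − e^(−k₂τ)).
e^(−k₁τ) = e^(−0.481×3.34) = e^(−1.607) = 0.2006; e^(−k₂τ) = e^(−4.208) = 0.01487.
C_S = 0.481×4.71/(1.26−0.481) × (0.2006−0.01487) = 2.908×0.1857 = 0.5401 mol·L⁻¹.
C_R = C_{R0}e^(−k₁τ) = 0.9447 mol·L⁻¹, so C_T = C_{R0}−C_R−C_S = 3.225 mol·L⁻¹; C_S/C_T = 0.167.

0.167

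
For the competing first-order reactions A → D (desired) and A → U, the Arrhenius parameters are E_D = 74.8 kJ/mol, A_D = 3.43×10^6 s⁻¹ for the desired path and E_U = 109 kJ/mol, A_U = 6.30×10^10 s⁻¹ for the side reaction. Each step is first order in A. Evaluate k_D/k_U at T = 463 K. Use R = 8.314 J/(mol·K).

With equal orders, S_{D/U} = k_D/k_U = (A_D/A_U)·exp[(E_U−E_D)/(RT)].
(E_U−E_D)/(RT) = (109−74.8)×10³/(8.314×463) = 34200/3849 = 8.885.
k_D/k_U = (3.43×10^6/6.30×10^10)·exp(8.885) = 5.444×10^-5 × 7220 = 0.393.
Since E_D < E_U, lowering the temperature improves selectivity toward D.

0.393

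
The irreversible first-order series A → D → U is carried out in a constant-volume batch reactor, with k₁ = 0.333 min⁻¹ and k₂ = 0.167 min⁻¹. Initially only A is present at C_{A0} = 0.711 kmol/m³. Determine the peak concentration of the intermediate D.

Evaluating C_D at t_opt = ln(k₂/k₁)/(k₂−k₁) gives C_{D,max}/C_{A0} = (k₁/k₂)^[k₂/(k₂−k₁)].
= (0.333/0.167)^(0.167/(0.167−0.333)) = (1.994)^(-1.006) = 0.4994.
C_{D,max} = 0.4994×0.711 = 0.355 kmol/m³.

0.355 kmol/m³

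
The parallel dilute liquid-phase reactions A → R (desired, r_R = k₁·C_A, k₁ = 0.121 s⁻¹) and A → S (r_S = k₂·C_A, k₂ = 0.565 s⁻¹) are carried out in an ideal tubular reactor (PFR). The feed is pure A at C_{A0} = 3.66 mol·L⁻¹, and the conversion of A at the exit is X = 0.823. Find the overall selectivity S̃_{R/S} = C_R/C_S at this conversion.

C_A = C_{A0}(1−X) = 0.6478 mol·L⁻¹.
Both paths are first order in A, so the instantaneous fraction to R is constant: dC_R/d(−C_A) = k₁/(k₁+k₂) = 0.1764.
C_R = 0.1764·(C_{A0}−C_A) = 0.1764×3.012 = 0.531 mol·L⁻¹.
C_S = (C_{A0}−C_A)−C_R = 2.481 mol·L⁻¹; S̃_{R/S} = 0.5313/2.481 = 0.214.

0.214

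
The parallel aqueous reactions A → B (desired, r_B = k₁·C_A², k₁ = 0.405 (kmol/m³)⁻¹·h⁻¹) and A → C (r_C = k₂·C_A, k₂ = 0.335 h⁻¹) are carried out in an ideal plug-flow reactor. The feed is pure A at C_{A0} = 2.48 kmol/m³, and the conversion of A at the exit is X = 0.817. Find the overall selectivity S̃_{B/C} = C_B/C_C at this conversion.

C_A = C_{A0}(1−X) = 0.4538 kmol/m³.
Along a PFR/batch, dC_C/dC_A = −r_C/(r_B+r_C) = −k₂/(k₂+k₁·C_A).
Integrating from C_{A0} to C_A: C_C = (0.335/0.405)·ln[(0.335+0.405·2.48)/(0.335+0.405·0.454)] = 0.8272·ln(1.339/0.5188) = 0.7845 kmol/m³.
Then C_B = (C_{A0}−C_A) − C_C = 2.026 − 0.7845 = 1.242 kmol/m³.
S̃_{B/C} = C_B/C_C = 1.242/0.7845 = 1.58.

1.58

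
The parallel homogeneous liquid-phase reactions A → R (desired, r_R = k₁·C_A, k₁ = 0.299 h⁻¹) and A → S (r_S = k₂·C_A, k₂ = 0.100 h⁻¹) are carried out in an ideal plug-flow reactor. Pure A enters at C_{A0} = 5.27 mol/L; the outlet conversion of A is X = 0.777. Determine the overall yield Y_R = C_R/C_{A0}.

0.582

C_A = C_{A0}(1−X) = 1.175 mol/L.
Both paths are first order in A, so the instantaneous fraction to R is constant: dC_R/d(−C_A) = k₁/(k₁+k₂) = 0.7494.
C_R = 0.7494·(C_{A0}−C_A) = 0.7494×4.095 = 3.07 mol/L.
Y_R = C_R/C_{A0} = 3.069/5.27 = 0.582.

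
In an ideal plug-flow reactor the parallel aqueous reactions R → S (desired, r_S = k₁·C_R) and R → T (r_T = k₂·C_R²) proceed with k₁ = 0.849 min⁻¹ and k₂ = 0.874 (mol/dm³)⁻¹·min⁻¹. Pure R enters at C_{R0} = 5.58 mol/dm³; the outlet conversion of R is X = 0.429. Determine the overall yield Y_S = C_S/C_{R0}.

C_R = C_{R0}(1−X) = 3.186 mol/dm³.
Along a PFR/batch, dC_S/dC_R = −r_S/(r_S+r_T) = −k₁/(k₁+k₂·C_R).
Integrating from C_{R0} to C_R: C_S = (0.849/0.874)·ln[(0.849+0.874·5.58)/(0.849+0.874·3.19)] = 0.9714·ln(5.726/3.634) = 0.4417 mol/dm³.
Y_S = C_S/C_{R0} = 0.4417/5.58 = 0.0792.

0.0792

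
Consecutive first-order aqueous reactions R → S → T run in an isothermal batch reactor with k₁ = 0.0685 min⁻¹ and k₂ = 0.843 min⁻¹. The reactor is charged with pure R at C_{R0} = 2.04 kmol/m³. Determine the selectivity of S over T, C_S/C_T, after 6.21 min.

For first-order series with pure R initially, C_S(t) = k₁C_{R0}/(k₂−k₁)·(e^(−k₁t) − e^(−k₂t)).
e^(−k₁t) = e^(−0.0685×6.21) = e^(−0.4254) = 0.6535; e^(−k₂t) = e^(−5.235) = 0.005327.
C_S = 0.0685×2.04/(0.843−0.0685) × (0.6535−0.005327) = 0.1804×0.6482 = 0.1170 kmol/m³.
C_R = C_{R0}e^(−k₁t) = 1.333 kmol/m³, so C_T = C_{R0}−C_R−C_S = 0.5899 kmol/m³; C_S/C_T = 0.198.

0.198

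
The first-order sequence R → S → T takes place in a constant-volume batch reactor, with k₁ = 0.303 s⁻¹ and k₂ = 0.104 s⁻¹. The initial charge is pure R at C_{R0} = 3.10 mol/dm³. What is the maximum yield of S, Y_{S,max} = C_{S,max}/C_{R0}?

0.572

At the optimum, C_{S,max}/C_{R0} = (k₁/k₂)^[k₂/(k₂−k₁)].
= (0.303/0.104)^(0.104/(0.104−0.303)) = (2.913)^(-0.5226) = 0.5719.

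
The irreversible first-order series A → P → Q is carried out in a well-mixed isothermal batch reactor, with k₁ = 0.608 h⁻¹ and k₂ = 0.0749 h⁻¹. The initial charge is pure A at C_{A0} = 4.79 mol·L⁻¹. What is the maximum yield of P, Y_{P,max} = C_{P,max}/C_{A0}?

At the optimum, C_{P,max}/C_{A0} = (k₁/k₂)^[k₂/(k₂−k₁)].
= (0.608/0.0749)^(0.0749/(0.0749−0.608)) = (8.117)^(-0.1405) = 0.7451.

0.745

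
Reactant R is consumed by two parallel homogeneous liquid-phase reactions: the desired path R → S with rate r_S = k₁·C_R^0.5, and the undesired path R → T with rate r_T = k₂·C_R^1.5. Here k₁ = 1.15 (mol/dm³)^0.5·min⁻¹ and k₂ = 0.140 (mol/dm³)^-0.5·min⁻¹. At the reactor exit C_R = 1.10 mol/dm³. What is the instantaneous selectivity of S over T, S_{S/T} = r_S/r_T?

7.47

S_{S/T} = r_S/r_T = (k₁·C_R^0.5)/(k₂·C_R^1.5) = (k₁/k₂)·C_R⁻¹.
= (1.15×1.100^0.5) / (0.140×1.100^1.5) = 1.206/0.1615 = 7.47.
The undesired path is higher order in R, so low C_R (CSTR or dilute feed) favours S.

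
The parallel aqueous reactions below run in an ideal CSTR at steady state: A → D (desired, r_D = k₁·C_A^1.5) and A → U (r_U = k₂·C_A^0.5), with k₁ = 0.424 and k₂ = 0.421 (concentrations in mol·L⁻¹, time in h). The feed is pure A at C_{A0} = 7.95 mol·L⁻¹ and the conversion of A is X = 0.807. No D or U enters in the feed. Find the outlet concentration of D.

Exit C_A = C_{A0}(1−X) = 7.95×0.193 = 1.534 mol·L⁻¹.
A CSTR operates uniformly at the exit composition, giving r_D = 0.8058 and r_U = 0.5215 (each k·C_A^n at C_A = 1.534).
Fraction of consumed A going to D: r_D/(r_D+r_U) = 0.6071.
C_D = 0.6071·C_{A0}·X = 0.6071×7.95×0.807 = 3.90 mol·L⁻¹.

3.90 mol·L⁻¹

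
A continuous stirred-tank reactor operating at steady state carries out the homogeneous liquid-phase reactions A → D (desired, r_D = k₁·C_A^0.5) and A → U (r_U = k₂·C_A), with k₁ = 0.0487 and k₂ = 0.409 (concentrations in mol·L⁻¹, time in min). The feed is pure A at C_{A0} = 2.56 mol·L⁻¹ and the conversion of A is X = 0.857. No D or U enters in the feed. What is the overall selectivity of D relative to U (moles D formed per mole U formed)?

Exit C_A = C_{A0}(1−X) = 2.56×0.143 = 0.3661 mol·L⁻¹.
In a CSTR the entire volume is at exit conditions, so r_D = 0.0487×0.3661^0.5 = 0.02947 and r_U = 0.409×0.3661 = 0.1497.
Overall selectivity = C_D/C_U = r_Dτ/(r_Uτ) = r_D/r_U = 0.197.

0.197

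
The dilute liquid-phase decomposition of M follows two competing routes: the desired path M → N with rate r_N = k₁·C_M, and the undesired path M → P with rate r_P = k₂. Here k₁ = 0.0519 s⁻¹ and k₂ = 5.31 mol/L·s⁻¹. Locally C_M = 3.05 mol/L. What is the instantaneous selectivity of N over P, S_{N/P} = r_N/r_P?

0.0298

S_{N/P} = r_N/r_P = (k₁·C_M)/(k₂) = (k₁/k₂)·C_M.
= (0.0519×3.050) / (5.31) = 0.1583/5.310 = 0.0298.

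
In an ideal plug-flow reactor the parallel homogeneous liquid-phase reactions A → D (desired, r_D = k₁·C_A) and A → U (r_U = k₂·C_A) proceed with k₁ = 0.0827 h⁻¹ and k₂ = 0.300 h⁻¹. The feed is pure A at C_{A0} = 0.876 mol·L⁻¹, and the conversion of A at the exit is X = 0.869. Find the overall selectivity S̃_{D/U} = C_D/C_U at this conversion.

C_A = C_{A0}(1−X) = 0.1148 mol·L⁻¹.
Both paths are first order in A, so the instantaneous fraction to D is constant: dC_D/d(−C_A) = k₁/(k₁+k₂) = 0.2161.
C_D = 0.2161·(C_{A0}−C_A) = 0.2161×0.7612 = 0.165 mol·L⁻¹.
C_U = (C_{A0}−C_A)−C_D = 0.5967 mol·L⁻¹; S̃_{D/U} = 0.1645/0.5967 = 0.276.

0.276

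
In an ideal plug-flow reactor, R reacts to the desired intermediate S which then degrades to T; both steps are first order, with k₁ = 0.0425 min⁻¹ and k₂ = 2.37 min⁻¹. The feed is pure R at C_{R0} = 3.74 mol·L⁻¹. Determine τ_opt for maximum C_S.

Setting dC_S/dτ = 0 gives τ_opt = ln(k₂/k₁)/(k₂−k₁).
= ln(2.37/0.0425)/(2.37−0.0425) = ln(55.76)/2.328 = 4.021/2.328 = 1.73 min.

1.73 min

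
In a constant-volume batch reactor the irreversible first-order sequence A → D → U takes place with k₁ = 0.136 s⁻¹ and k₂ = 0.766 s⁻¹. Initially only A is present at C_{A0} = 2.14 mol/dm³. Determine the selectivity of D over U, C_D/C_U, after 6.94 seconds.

0.157

For first-order series with pure A initially, C_D(t) = k₁C_{A0}/(k₂−k₁)·(e^(−k₁t) − e^(−k₂t)).
e^(−k₁t) = e^(−0.136×6.94) = e^(−0.9438) = 0.3891; e^(−k₂t) = e^(−5.316) = 0.004912.
C_D = 0.136×2.14/(0.766−0.136) × (0.3891−0.004912) = 0.4620×0.3842 = 0.1775 mol/dm³.
C_A = C_{A0}e^(−k₁t) = 0.8327 mol/dm³, so C_U = C_{A0}−C_A−C_D = 1.130 mol/dm³; C_D/C_U = 0.157.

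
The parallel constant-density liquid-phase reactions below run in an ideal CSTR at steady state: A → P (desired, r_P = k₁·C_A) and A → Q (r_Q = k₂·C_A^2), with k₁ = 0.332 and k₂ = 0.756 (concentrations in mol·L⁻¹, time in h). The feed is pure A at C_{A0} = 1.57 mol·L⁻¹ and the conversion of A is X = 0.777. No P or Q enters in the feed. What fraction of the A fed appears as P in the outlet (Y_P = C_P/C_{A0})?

0.432

Exit C_A = C_{A0}(1−X) = 1.57×0.223 = 0.3501 mol·L⁻¹.
In a CSTR the entire volume is at exit conditions, so r_P = 0.332×0.3501 = 0.1162 and r_Q = 0.756×0.3501^2 = 0.09267.
Fraction of consumed A going to P: r_P/(r_P+r_Q) = 0.5564.
C_P = 0.5564·C_{A0}·X = 0.5564×1.57×0.777 = 0.679 mol·L⁻¹; Y_P = C_P/C_{A0} = 0.432.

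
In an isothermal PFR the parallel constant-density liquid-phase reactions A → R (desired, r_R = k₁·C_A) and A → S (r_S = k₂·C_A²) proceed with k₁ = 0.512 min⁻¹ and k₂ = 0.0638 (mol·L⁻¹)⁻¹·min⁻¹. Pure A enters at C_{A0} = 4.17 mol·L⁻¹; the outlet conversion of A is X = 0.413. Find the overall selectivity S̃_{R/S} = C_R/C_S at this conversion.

2.44

C_A = C_{A0}(1−X) = 2.448 mol·L⁻¹.
Along a PFR/batch, dC_R/dC_A = −r_R/(r_R+r_S) = −k₁/(k₁+k₂·C_A).
Integrating from C_{A0} to C_A: C_R = (0.512/0.0638)·ln[(0.512+0.0638·4.17)/(0.512+0.0638·2.45)] = 8.025·ln(0.7780/0.6682) = 1.222 mol·L⁻¹.
C_S = (C_{A0}−C_A)−C_R = 0.5004 mol·L⁻¹; S̃_{R/S} = 1.222/0.5004 = 2.44.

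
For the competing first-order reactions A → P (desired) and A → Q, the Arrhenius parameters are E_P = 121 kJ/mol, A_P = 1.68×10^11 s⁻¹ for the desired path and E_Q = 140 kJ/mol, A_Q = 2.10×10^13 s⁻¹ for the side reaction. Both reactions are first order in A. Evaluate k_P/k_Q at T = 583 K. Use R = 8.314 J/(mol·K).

k_P/k_Q = (A_P/A_Q)·exp[−(E_P−E_Q)/(RT)] = (A_P/A_Q)·exp[(E_Q−E_P)/(RT)].
(E_Q−E_P)/(RT) = (140−121)×10³/(8.314×583) = 19000/4847 = 3.920.
k_P/k_Q = (1.68×10^11/2.10×10^13)·exp(3.920) = 0.008000 × 50.40 = 0.403.
Since E_P < E_Q, lowering the temperature improves selectivity toward P.

0.403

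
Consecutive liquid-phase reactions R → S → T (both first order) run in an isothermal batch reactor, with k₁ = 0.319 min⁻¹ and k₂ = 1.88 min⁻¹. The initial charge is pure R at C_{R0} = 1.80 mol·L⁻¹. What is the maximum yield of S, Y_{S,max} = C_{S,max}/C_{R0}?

At the optimum, C_{S,max}/C_{R0} = (k₁/k₂)^[k₂/(k₂−k₁)].
= (0.319/1.88)^(1.88/(1.88−0.319)) = (0.1697)^(1.204) = 0.1181.

0.118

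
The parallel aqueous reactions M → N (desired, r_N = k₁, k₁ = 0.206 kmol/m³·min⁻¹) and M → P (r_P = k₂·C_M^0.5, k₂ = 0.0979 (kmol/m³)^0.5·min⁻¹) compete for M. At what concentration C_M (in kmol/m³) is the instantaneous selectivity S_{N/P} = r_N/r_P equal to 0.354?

S_{N/P} = (k₁/k₂)·C_M^-0.5 ⇒ C_M = (S·k₂/k₁)^(-2).
= (0.354×0.0979/0.206)^(-2) = (0.1682)^(-2) = 35.3 kmol/m³.

35.3 kmol/m³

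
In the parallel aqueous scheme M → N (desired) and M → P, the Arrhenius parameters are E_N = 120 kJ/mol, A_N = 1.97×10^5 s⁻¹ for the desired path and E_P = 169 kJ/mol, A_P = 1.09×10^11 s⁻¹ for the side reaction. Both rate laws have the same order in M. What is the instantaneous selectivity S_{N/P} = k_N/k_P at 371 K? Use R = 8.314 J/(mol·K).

Since both paths have the same order in M, the concentration cancels and S_{N/P} = k_N/k_P = (A_N/A_P)·exp[(E_P−E_N)/(RT)].
(E_P−E_N)/(RT) = (169−120)×10³/(8.314×371) = 49000/3084 = 15.89.
k_N/k_P = (1.97×10^5/1.09×10^11)·exp(15.89) = 1.807×10^-6 × 7.928×10^6 = 14.3.

14.3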